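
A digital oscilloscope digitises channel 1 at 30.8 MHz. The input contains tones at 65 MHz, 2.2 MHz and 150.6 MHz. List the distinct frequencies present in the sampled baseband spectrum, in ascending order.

fs/2 = 15.4 MHz.
65 MHz mod fs = 3.4 MHz.
3.4 MHz ≤ fs/2 = 15.4 MHz, appears at 3.4 MHz.
2.2 MHz ≤ fs/2 = 15.4 MHz, passes unchanged.
150.6 MHz mod fs = 27.4 MHz.
27.4 MHz > fs/2 = 15.4 MHz, folds to fs − 27.4 MHz = 3.4 MHz.
Distinct values: {2.2 MHz, 3.4 MHz}.

2.2 MHz, 3.4 MHz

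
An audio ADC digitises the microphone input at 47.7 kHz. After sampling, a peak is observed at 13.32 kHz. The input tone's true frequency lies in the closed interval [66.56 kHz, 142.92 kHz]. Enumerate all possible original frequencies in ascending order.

82.08 kHz, 108.72 kHz, 129.78 kHz

Frequencies that alias to 13.32 kHz are k·fs ± 13.32 kHz for integer k ≥ 0.
k=0: 13.32 kHz.
k=1: 34.38 kHz, 61.02 kHz.
k=2: 82.08 kHz, 108.72 kHz.
k=3: 129.78 kHz, 156.42 kHz.
k=4: 177.48 kHz, 204.12 kHz.
Within [66.56 kHz, 142.92 kHz]: 82.08 kHz, 108.72 kHz, 129.78 kHz.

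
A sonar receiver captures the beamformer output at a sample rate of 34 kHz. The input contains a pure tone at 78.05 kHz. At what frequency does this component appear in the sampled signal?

78.05 kHz mod fs = 10.05 kHz.
10.05 kHz ≤ fs/2 = 17 kHz, appears at 10.05 kHz.

10.05 kHz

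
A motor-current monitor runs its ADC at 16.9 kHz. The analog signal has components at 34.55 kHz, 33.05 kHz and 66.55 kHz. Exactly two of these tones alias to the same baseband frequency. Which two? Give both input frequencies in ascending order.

fs/2 = 8.45 kHz.
34.55 kHz mod fs = 0.75 kHz.
0.75 kHz ≤ fs/2 = 8.45 kHz, appears at 0.75 kHz.
33.05 kHz mod fs = 16.15 kHz.
16.15 kHz > fs/2 = 8.45 kHz, folds to fs − 16.15 kHz = 0.75 kHz.
66.55 kHz mod fs = 15.85 kHz.
15.85 kHz > fs/2 = 8.45 kHz, folds to fs − 15.85 kHz = 1.05 kHz.
33.05 kHz and 34.55 kHz both map to 0.75 kHz.

33.05 kHz, 34.55 kHz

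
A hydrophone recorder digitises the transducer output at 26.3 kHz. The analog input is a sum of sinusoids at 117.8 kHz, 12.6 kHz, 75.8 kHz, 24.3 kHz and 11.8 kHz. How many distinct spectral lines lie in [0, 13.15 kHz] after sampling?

fs/2 = 13.15 kHz.
117.8 kHz mod fs = 12.6 kHz.
12.6 kHz ≤ fs/2 = 13.15 kHz, appears at 12.6 kHz.
12.6 kHz ≤ fs/2 = 13.15 kHz, passes unchanged.
75.8 kHz mod fs = 23.2 kHz.
23.2 kHz > fs/2 = 13.15 kHz, folds to fs − 23.2 kHz = 3.1 kHz.
24.3 kHz > fs/2 = 13.15 kHz, folds to fs − 24.3 kHz = 2 kHz.
11.8 kHz ≤ fs/2 = 13.15 kHz, passes unchanged.
Distinct values: {2 kHz, 3.1 kHz, 11.8 kHz, 12.6 kHz} → 4.

4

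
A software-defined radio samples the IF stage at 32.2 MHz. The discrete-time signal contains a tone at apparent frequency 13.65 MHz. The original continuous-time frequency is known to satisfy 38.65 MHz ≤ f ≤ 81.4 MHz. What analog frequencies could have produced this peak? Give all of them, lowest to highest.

45.85 MHz, 50.75 MHz, 78.05 MHz

Frequencies that alias to 13.65 MHz are k·fs ± 13.65 MHz for integer k ≥ 0.
k=0: 13.65 MHz.
k=1: 18.55 MHz, 45.85 MHz.
k=2: 50.75 MHz, 78.05 MHz.
k=3: 82.95 MHz, 110.25 MHz.
Within [38.65 MHz, 81.4 MHz]: 45.85 MHz, 50.75 MHz, 78.05 MHz.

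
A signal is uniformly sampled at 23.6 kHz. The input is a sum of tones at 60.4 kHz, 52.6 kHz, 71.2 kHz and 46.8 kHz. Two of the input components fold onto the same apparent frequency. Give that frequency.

fs/2 = 11.8 kHz.
60.4 kHz mod fs = 13.2 kHz.
13.2 kHz > fs/2 = 11.8 kHz, folds to fs − 13.2 kHz = 10.4 kHz.
52.6 kHz mod fs = 5.4 kHz.
5.4 kHz ≤ fs/2 = 11.8 kHz, appears at 5.4 kHz.
71.2 kHz mod fs = 0.4 kHz.
0.4 kHz ≤ fs/2 = 11.8 kHz, appears at 0.4 kHz.
46.8 kHz mod fs = 23.2 kHz.
23.2 kHz > fs/2 = 11.8 kHz, folds to fs − 23.2 kHz = 0.4 kHz.
46.8 kHz and 71.2 kHz both map to 0.4 kHz.

0.4 kHz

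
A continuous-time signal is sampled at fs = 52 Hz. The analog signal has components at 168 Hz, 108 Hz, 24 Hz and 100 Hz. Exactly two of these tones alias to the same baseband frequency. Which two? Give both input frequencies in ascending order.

100 Hz, 108 Hz

fs/2 = 26 Hz.
168 Hz mod fs = 12 Hz.
12 Hz ≤ fs/2 = 26 Hz, appears at 12 Hz.
108 Hz mod fs = 4 Hz.
4 Hz ≤ fs/2 = 26 Hz, appears at 4 Hz.
24 Hz ≤ fs/2 = 26 Hz, passes unchanged.
100 Hz mod fs = 48 Hz.
48 Hz > fs/2 = 26 Hz, folds to fs − 48 Hz = 4 Hz.
100 Hz and 108 Hz both map to 4 Hz.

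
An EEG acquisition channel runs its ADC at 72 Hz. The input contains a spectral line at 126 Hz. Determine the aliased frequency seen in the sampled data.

18 Hz

126 Hz mod fs = 54 Hz.
54 Hz > fs/2 = 36 Hz, folds to fs − 54 Hz = 18 Hz.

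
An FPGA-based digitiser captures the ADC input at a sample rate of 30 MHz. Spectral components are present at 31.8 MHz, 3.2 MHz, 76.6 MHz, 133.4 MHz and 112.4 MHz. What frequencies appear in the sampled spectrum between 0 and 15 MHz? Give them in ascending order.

fs/2 = 15 MHz.
31.8 MHz mod fs = 1.8 MHz.
1.8 MHz ≤ fs/2 = 15 MHz, appears at 1.8 MHz.
3.2 MHz ≤ fs/2 = 15 MHz, passes unchanged.
76.6 MHz mod fs = 16.6 MHz.
16.6 MHz > fs/2 = 15 MHz, folds to fs − 16.6 MHz = 13.4 MHz.
133.4 MHz mod fs = 13.4 MHz.
13.4 MHz ≤ fs/2 = 15 MHz, appears at 13.4 MHz.
112.4 MHz mod fs = 22.4 MHz.
22.4 MHz > fs/2 = 15 MHz, folds to fs − 22.4 MHz = 7.6 MHz.
Distinct values: {1.8 MHz, 3.2 MHz, 7.6 MHz, 13.4 MHz}.

1.8 MHz, 3.2 MHz, 7.6 MHz, 13.4 MHz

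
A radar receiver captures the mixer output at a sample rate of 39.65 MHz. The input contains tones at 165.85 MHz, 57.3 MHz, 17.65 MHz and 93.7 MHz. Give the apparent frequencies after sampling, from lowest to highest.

fs/2 = 19.825 MHz.
165.85 MHz mod fs = 7.25 MHz.
7.25 MHz ≤ fs/2 = 19.825 MHz, appears at 7.25 MHz.
57.3 MHz mod fs = 17.65 MHz.
17.65 MHz ≤ fs/2 = 19.825 MHz, appears at 17.65 MHz.
17.65 MHz ≤ fs/2 = 19.825 MHz, passes unchanged.
93.7 MHz mod fs = 14.4 MHz.
14.4 MHz ≤ fs/2 = 19.825 MHz, appears at 14.4 MHz.
Distinct values: {7.25 MHz, 14.4 MHz, 17.65 MHz}.

7.25 MHz, 14.4 MHz, 17.65 MHz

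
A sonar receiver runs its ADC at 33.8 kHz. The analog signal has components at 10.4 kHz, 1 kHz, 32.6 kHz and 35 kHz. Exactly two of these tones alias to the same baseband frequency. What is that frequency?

1.2 kHz

fs/2 = 16.9 kHz.
10.4 kHz ≤ fs/2 = 16.9 kHz, passes unchanged.
1 kHz ≤ fs/2 = 16.9 kHz, passes unchanged.
32.6 kHz > fs/2 = 16.9 kHz, folds to fs − 32.6 kHz = 1.2 kHz.
35 kHz mod fs = 1.2 kHz.
1.2 kHz ≤ fs/2 = 16.9 kHz, appears at 1.2 kHz.
32.6 kHz and 35 kHz both map to 1.2 kHz.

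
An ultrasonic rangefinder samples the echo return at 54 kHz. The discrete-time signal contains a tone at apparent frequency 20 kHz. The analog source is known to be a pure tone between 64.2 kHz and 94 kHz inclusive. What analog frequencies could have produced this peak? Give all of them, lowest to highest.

Frequencies that alias to 20 kHz are k·fs ± 20 kHz for integer k ≥ 0.
k=0: 20 kHz.
k=1: 34 kHz, 74 kHz.
k=2: 88 kHz, 128 kHz.
k=3: 142 kHz, 182 kHz.
Within [64.2 kHz, 94 kHz]: 74 kHz, 88 kHz.

74 kHz, 88 kHz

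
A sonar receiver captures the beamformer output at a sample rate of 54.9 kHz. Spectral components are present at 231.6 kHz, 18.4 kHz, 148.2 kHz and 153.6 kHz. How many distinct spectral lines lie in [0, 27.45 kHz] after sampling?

fs/2 = 27.45 kHz.
231.6 kHz mod fs = 12 kHz.
12 kHz ≤ fs/2 = 27.45 kHz, appears at 12 kHz.
18.4 kHz ≤ fs/2 = 27.45 kHz, passes unchanged.
148.2 kHz mod fs = 38.4 kHz.
38.4 kHz > fs/2 = 27.45 kHz, folds to fs − 38.4 kHz = 16.5 kHz.
153.6 kHz mod fs = 43.8 kHz.
43.8 kHz > fs/2 = 27.45 kHz, folds to fs − 43.8 kHz = 11.1 kHz.
Distinct values: {11.1 kHz, 12 kHz, 16.5 kHz, 18.4 kHz} → 4.

4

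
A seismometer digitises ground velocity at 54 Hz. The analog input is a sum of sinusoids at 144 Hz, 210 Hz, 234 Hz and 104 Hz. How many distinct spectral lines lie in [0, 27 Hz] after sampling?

3

fs/2 = 27 Hz.
144 Hz mod fs = 36 Hz.
36 Hz > fs/2 = 27 Hz, folds to fs − 36 Hz = 18 Hz.
210 Hz mod fs = 48 Hz.
48 Hz > fs/2 = 27 Hz, folds to fs − 48 Hz = 6 Hz.
234 Hz mod fs = 18 Hz.
18 Hz ≤ fs/2 = 27 Hz, appears at 18 Hz.
104 Hz mod fs = 50 Hz.
50 Hz > fs/2 = 27 Hz, folds to fs − 50 Hz = 4 Hz.
Distinct values: {4 Hz, 6 Hz, 18 Hz} → 3.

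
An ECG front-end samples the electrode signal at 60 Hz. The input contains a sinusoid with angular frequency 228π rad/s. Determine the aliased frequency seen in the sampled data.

ω = 228π rad/s → f = ω/(2π) = 114 Hz.
114 Hz mod fs = 54 Hz.
54 Hz > fs/2 = 30 Hz, folds to fs − 54 Hz = 6 Hz.

6 Hz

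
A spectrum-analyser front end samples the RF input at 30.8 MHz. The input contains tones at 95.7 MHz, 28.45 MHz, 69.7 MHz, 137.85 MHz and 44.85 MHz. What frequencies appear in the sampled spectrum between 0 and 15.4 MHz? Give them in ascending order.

fs/2 = 15.4 MHz.
95.7 MHz mod fs = 3.3 MHz.
3.3 MHz ≤ fs/2 = 15.4 MHz, appears at 3.3 MHz.
28.45 MHz > fs/2 = 15.4 MHz, folds to fs − 28.45 MHz = 2.35 MHz.
69.7 MHz mod fs = 8.1 MHz.
8.1 MHz ≤ fs/2 = 15.4 MHz, appears at 8.1 MHz.
137.85 MHz mod fs = 14.65 MHz.
14.65 MHz ≤ fs/2 = 15.4 MHz, appears at 14.65 MHz.
44.85 MHz mod fs = 14.05 MHz.
14.05 MHz ≤ fs/2 = 15.4 MHz, appears at 14.05 MHz.
Distinct values: {2.35 MHz, 3.3 MHz, 8.1 MHz, 14.05 MHz, 14.65 MHz}.

2.35 MHz, 3.3 MHz, 8.1 MHz, 14.05 MHz, 14.65 MHz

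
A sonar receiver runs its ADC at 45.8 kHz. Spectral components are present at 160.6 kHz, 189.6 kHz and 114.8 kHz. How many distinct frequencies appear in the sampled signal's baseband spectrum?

2

fs/2 = 22.9 kHz.
160.6 kHz mod fs = 23.2 kHz.
23.2 kHz > fs/2 = 22.9 kHz, folds to fs − 23.2 kHz = 22.6 kHz.
189.6 kHz mod fs = 6.4 kHz.
6.4 kHz ≤ fs/2 = 22.9 kHz, appears at 6.4 kHz.
114.8 kHz mod fs = 23.2 kHz.
23.2 kHz > fs/2 = 22.9 kHz, folds to fs − 23.2 kHz = 22.6 kHz.
Distinct values: {6.4 kHz, 22.6 kHz} → 2.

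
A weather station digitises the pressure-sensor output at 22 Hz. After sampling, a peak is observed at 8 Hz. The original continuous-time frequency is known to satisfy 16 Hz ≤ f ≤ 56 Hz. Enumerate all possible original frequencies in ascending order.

30 Hz, 36 Hz, 52 Hz

Frequencies that alias to 8 Hz are k·fs ± 8 Hz for integer k ≥ 0.
k=0: 8 Hz.
k=1: 14 Hz, 30 Hz.
k=2: 36 Hz, 52 Hz.
k=3: 58 Hz, 74 Hz.
Within [16 Hz, 56 Hz]: 30 Hz, 36 Hz, 52 Hz.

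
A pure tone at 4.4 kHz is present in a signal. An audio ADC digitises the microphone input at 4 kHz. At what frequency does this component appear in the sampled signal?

0.4 kHz

4.4 kHz mod fs = 0.4 kHz.
0.4 kHz ≤ fs/2 = 2 kHz, appears at 0.4 kHz.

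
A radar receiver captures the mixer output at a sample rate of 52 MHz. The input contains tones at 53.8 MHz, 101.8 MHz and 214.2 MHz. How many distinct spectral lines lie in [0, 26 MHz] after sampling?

fs/2 = 26 MHz.
53.8 MHz mod fs = 1.8 MHz.
1.8 MHz ≤ fs/2 = 26 MHz, appears at 1.8 MHz.
101.8 MHz mod fs = 49.8 MHz.
49.8 MHz > fs/2 = 26 MHz, folds to fs − 49.8 MHz = 2.2 MHz.
214.2 MHz mod fs = 6.2 MHz.
6.2 MHz ≤ fs/2 = 26 MHz, appears at 6.2 MHz.
Distinct values: {1.8 MHz, 2.2 MHz, 6.2 MHz} → 3.

3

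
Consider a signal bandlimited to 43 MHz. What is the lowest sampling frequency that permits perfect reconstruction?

Nyquist rate = 2 × 43 MHz = 86 MHz.

86 MHz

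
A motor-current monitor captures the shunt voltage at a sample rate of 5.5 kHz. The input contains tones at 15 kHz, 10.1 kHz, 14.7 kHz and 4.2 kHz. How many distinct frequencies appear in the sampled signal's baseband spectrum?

4

fs/2 = 2.75 kHz.
15 kHz mod fs = 4 kHz.
4 kHz > fs/2 = 2.75 kHz, folds to fs − 4 kHz = 1.5 kHz.
10.1 kHz mod fs = 4.6 kHz.
4.6 kHz > fs/2 = 2.75 kHz, folds to fs − 4.6 kHz = 0.9 kHz.
14.7 kHz mod fs = 3.7 kHz.
3.7 kHz > fs/2 = 2.75 kHz, folds to fs − 3.7 kHz = 1.8 kHz.
4.2 kHz > fs/2 = 2.75 kHz, folds to fs − 4.2 kHz = 1.3 kHz.
Distinct values: {0.9 kHz, 1.3 kHz, 1.5 kHz, 1.8 kHz} → 4.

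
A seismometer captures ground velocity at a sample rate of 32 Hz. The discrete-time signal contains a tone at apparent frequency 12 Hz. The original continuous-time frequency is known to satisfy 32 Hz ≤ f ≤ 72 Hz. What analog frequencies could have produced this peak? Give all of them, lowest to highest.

Frequencies that alias to 12 Hz are k·fs ± 12 Hz for integer k ≥ 0.
k=0: 12 Hz.
k=1: 20 Hz, 44 Hz.
k=2: 52 Hz, 76 Hz.
k=3: 84 Hz, 108 Hz.
Within [32 Hz, 72 Hz]: 44 Hz, 52 Hz.

44 Hz, 52 Hz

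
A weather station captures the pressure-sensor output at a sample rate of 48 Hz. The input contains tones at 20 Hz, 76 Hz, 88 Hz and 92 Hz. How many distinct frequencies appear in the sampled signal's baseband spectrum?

3

fs/2 = 24 Hz.
20 Hz ≤ fs/2 = 24 Hz, passes unchanged.
76 Hz mod fs = 28 Hz.
28 Hz > fs/2 = 24 Hz, folds to fs − 28 Hz = 20 Hz.
88 Hz mod fs = 40 Hz.
40 Hz > fs/2 = 24 Hz, folds to fs − 40 Hz = 8 Hz.
92 Hz mod fs = 44 Hz.
44 Hz > fs/2 = 24 Hz, folds to fs − 44 Hz = 4 Hz.
Distinct values: {4 Hz, 8 Hz, 20 Hz} → 3.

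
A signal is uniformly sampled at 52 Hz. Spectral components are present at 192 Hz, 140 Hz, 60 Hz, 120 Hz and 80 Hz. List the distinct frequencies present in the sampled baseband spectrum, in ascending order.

8 Hz, 16 Hz, 24 Hz

fs/2 = 26 Hz.
192 Hz mod fs = 36 Hz.
36 Hz > fs/2 = 26 Hz, folds to fs − 36 Hz = 16 Hz.
140 Hz mod fs = 36 Hz.
36 Hz > fs/2 = 26 Hz, folds to fs − 36 Hz = 16 Hz.
60 Hz mod fs = 8 Hz.
8 Hz ≤ fs/2 = 26 Hz, appears at 8 Hz.
120 Hz mod fs = 16 Hz.
16 Hz ≤ fs/2 = 26 Hz, appears at 16 Hz.
80 Hz mod fs = 28 Hz.
28 Hz > fs/2 = 26 Hz, folds to fs − 28 Hz = 24 Hz.
Distinct values: {8 Hz, 16 Hz, 24 Hz}.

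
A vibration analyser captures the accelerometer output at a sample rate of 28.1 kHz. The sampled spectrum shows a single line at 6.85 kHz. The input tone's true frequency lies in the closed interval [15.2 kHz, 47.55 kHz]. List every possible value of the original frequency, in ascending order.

Frequencies that alias to 6.85 kHz are k·fs ± 6.85 kHz for integer k ≥ 0.
k=0: 6.85 kHz.
k=1: 21.25 kHz, 34.95 kHz.
k=2: 49.35 kHz, 63.05 kHz.
Within [15.2 kHz, 47.55 kHz]: 21.25 kHz, 34.95 kHz.

21.25 kHz, 34.95 kHz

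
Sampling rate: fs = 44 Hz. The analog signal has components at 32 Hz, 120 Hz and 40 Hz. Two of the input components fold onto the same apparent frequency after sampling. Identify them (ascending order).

32 Hz, 120 Hz

fs/2 = 22 Hz.
32 Hz > fs/2 = 22 Hz, folds to fs − 32 Hz = 12 Hz.
120 Hz mod fs = 32 Hz.
32 Hz > fs/2 = 22 Hz, folds to fs − 32 Hz = 12 Hz.
40 Hz > fs/2 = 22 Hz, folds to fs − 40 Hz = 4 Hz.
32 Hz and 120 Hz both map to 12 Hz.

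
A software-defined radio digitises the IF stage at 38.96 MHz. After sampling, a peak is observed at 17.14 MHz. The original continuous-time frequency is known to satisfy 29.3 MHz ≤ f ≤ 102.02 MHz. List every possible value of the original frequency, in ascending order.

Frequencies that alias to 17.14 MHz are k·fs ± 17.14 MHz for integer k ≥ 0.
k=0: 17.14 MHz.
k=1: 21.82 MHz, 56.1 MHz.
k=2: 60.78 MHz, 95.06 MHz.
k=3: 99.74 MHz, 134.02 MHz.
k=4: 138.7 MHz, 172.98 MHz.
Within [29.3 MHz, 102.02 MHz]: 56.1 MHz, 60.78 MHz, 95.06 MHz, 99.74 MHz.

56.1 MHz, 60.78 MHz, 95.06 MHz, 99.74 MHz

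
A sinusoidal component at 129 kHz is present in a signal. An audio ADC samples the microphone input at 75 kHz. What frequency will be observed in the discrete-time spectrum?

21 kHz

129 kHz mod fs = 54 kHz.
54 kHz > fs/2 = 37.5 kHz, folds to fs − 54 kHz = 21 kHz.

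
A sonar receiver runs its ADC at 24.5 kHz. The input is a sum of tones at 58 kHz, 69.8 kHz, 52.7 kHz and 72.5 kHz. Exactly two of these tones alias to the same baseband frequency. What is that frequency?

fs/2 = 12.25 kHz.
58 kHz mod fs = 9 kHz.
9 kHz ≤ fs/2 = 12.25 kHz, appears at 9 kHz.
69.8 kHz mod fs = 20.8 kHz.
20.8 kHz > fs/2 = 12.25 kHz, folds to fs − 20.8 kHz = 3.7 kHz.
52.7 kHz mod fs = 3.7 kHz.
3.7 kHz ≤ fs/2 = 12.25 kHz, appears at 3.7 kHz.
72.5 kHz mod fs = 23.5 kHz.
23.5 kHz > fs/2 = 12.25 kHz, folds to fs − 23.5 kHz = 1 kHz.
52.7 kHz and 69.8 kHz both map to 3.7 kHz.

3.7 kHz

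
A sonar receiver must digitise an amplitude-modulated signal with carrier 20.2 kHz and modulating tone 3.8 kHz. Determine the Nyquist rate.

48 kHz

AM sidebands sit at fc ± fm = 16.4 kHz and 24 kHz.
Highest-frequency component: 24 kHz.
Nyquist rate = 2 × 24 kHz = 48 kHz.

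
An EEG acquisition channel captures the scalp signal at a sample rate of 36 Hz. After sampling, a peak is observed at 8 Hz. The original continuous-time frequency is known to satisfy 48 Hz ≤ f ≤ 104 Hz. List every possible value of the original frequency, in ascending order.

Frequencies that alias to 8 Hz are k·fs ± 8 Hz for integer k ≥ 0.
k=0: 8 Hz.
k=1: 28 Hz, 44 Hz.
k=2: 64 Hz, 80 Hz.
k=3: 100 Hz, 116 Hz.
k=4: 136 Hz, 152 Hz.
Within [48 Hz, 104 Hz]: 64 Hz, 80 Hz, 100 Hz.

64 Hz, 80 Hz, 100 Hz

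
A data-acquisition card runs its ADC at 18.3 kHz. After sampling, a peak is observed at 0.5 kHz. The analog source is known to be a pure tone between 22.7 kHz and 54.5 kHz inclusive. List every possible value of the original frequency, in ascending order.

Frequencies that alias to 0.5 kHz are k·fs ± 0.5 kHz for integer k ≥ 0.
k=0: 0.5 kHz.
k=1: 17.8 kHz, 18.8 kHz.
k=2: 36.1 kHz, 37.1 kHz.
k=3: 54.4 kHz, 55.4 kHz.
k=4: 72.7 kHz, 73.7 kHz.
Within [22.7 kHz, 54.5 kHz]: 36.1 kHz, 37.1 kHz, 54.4 kHz.

36.1 kHz, 37.1 kHz, 54.4 kHz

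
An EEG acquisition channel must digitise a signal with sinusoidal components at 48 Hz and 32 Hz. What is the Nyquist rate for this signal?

Highest-frequency component: 48 Hz.
Nyquist rate = 2 × 48 Hz = 96 Hz.

96 Hz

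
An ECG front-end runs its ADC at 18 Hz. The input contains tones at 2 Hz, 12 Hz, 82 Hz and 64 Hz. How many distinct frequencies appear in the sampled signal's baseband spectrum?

fs/2 = 9 Hz.
2 Hz ≤ fs/2 = 9 Hz, passes unchanged.
12 Hz > fs/2 = 9 Hz, folds to fs − 12 Hz = 6 Hz.
82 Hz mod fs = 10 Hz.
10 Hz > fs/2 = 9 Hz, folds to fs − 10 Hz = 8 Hz.
64 Hz mod fs = 10 Hz.
10 Hz > fs/2 = 9 Hz, folds to fs − 10 Hz = 8 Hz.
Distinct values: {2 Hz, 6 Hz, 8 Hz} → 3.

3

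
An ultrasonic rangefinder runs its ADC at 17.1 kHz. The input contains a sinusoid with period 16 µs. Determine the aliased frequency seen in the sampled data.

5.9 kHz

T = 16 µs → f = 1/T = 62.5 kHz.
62.5 kHz mod fs = 11.2 kHz.
11.2 kHz > fs/2 = 8.55 kHz, folds to fs − 11.2 kHz = 5.9 kHz.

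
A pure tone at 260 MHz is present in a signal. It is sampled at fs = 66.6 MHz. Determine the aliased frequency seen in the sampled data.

6.4 MHz

260 MHz mod fs = 60.2 MHz.
60.2 MHz > fs/2 = 33.3 MHz, folds to fs − 60.2 MHz = 6.4 MHz.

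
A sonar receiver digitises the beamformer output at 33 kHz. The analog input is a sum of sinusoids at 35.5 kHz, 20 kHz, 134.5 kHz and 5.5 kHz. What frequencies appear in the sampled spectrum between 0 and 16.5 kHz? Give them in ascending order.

2.5 kHz, 5.5 kHz, 13 kHz

fs/2 = 16.5 kHz.
35.5 kHz mod fs = 2.5 kHz.
2.5 kHz ≤ fs/2 = 16.5 kHz, appears at 2.5 kHz.
20 kHz > fs/2 = 16.5 kHz, folds to fs − 20 kHz = 13 kHz.
134.5 kHz mod fs = 2.5 kHz.
2.5 kHz ≤ fs/2 = 16.5 kHz, appears at 2.5 kHz.
5.5 kHz ≤ fs/2 = 16.5 kHz, passes unchanged.
Distinct values: {2.5 kHz, 5.5 kHz, 13 kHz}.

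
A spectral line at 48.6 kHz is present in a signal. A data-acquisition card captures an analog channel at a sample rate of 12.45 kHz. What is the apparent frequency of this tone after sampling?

1.2 kHz

48.6 kHz mod fs = 11.25 kHz.
11.25 kHz > fs/2 = 6.225 kHz, folds to fs − 11.25 kHz = 1.2 kHz.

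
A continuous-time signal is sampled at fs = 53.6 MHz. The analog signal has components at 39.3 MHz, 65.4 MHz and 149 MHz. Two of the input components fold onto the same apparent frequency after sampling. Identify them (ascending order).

fs/2 = 26.8 MHz.
39.3 MHz > fs/2 = 26.8 MHz, folds to fs − 39.3 MHz = 14.3 MHz.
65.4 MHz mod fs = 11.8 MHz.
11.8 MHz ≤ fs/2 = 26.8 MHz, appears at 11.8 MHz.
149 MHz mod fs = 41.8 MHz.
41.8 MHz > fs/2 = 26.8 MHz, folds to fs − 41.8 MHz = 11.8 MHz.
65.4 MHz and 149 MHz both map to 11.8 MHz.

65.4 MHz, 149 MHz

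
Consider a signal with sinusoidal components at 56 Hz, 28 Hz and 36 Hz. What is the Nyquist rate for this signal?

112 Hz

Highest-frequency component: 56 Hz.
Nyquist rate = 2 × 56 Hz = 112 Hz.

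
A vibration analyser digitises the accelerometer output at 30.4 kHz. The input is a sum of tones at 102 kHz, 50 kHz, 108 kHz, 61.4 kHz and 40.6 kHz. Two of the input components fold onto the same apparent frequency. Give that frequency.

10.8 kHz

fs/2 = 15.2 kHz.
102 kHz mod fs = 10.8 kHz.
10.8 kHz ≤ fs/2 = 15.2 kHz, appears at 10.8 kHz.
50 kHz mod fs = 19.6 kHz.
19.6 kHz > fs/2 = 15.2 kHz, folds to fs − 19.6 kHz = 10.8 kHz.
108 kHz mod fs = 16.8 kHz.
16.8 kHz > fs/2 = 15.2 kHz, folds to fs − 16.8 kHz = 13.6 kHz.
61.4 kHz mod fs = 0.6 kHz.
0.6 kHz ≤ fs/2 = 15.2 kHz, appears at 0.6 kHz.
40.6 kHz mod fs = 10.2 kHz.
10.2 kHz ≤ fs/2 = 15.2 kHz, appears at 10.2 kHz.
50 kHz and 102 kHz both map to 10.8 kHz.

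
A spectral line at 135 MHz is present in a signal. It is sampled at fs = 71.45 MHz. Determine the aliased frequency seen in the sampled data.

135 MHz mod fs = 63.55 MHz.
63.55 MHz > fs/2 = 35.725 MHz, folds to fs − 63.55 MHz = 7.9 MHz.

7.9 MHz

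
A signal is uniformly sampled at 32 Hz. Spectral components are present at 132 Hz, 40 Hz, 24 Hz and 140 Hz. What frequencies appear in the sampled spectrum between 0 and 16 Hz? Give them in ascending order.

fs/2 = 16 Hz.
132 Hz mod fs = 4 Hz.
4 Hz ≤ fs/2 = 16 Hz, appears at 4 Hz.
40 Hz mod fs = 8 Hz.
8 Hz ≤ fs/2 = 16 Hz, appears at 8 Hz.
24 Hz > fs/2 = 16 Hz, folds to fs − 24 Hz = 8 Hz.
140 Hz mod fs = 12 Hz.
12 Hz ≤ fs/2 = 16 Hz, appears at 12 Hz.
Distinct values: {4 Hz, 8 Hz, 12 Hz}.

4 Hz, 8 Hz, 12 Hz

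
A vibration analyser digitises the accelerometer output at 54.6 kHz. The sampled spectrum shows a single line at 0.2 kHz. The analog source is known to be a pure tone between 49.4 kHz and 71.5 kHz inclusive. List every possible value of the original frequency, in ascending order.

Frequencies that alias to 0.2 kHz are k·fs ± 0.2 kHz for integer k ≥ 0.
k=0: 0.2 kHz.
k=1: 54.4 kHz, 54.8 kHz.
k=2: 109 kHz, 109.4 kHz.
Within [49.4 kHz, 71.5 kHz]: 54.4 kHz, 54.8 kHz.

54.4 kHz, 54.8 kHz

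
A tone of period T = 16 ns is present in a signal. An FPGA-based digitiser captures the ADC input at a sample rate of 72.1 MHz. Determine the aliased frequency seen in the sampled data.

T = 16 ns → f = 1/T = 62.5 MHz.
62.5 MHz > fs/2 = 36.05 MHz, folds to fs − 62.5 MHz = 9.6 MHz.

9.6 MHz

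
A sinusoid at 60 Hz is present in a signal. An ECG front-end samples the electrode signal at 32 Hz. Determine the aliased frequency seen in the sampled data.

4 Hz

60 Hz mod fs = 28 Hz.
28 Hz > fs/2 = 16 Hz, folds to fs − 28 Hz = 4 Hz.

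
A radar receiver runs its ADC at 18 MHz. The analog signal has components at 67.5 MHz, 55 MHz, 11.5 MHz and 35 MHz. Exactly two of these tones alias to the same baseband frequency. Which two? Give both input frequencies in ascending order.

35 MHz, 55 MHz

fs/2 = 9 MHz.
67.5 MHz mod fs = 13.5 MHz.
13.5 MHz > fs/2 = 9 MHz, folds to fs − 13.5 MHz = 4.5 MHz.
55 MHz mod fs = 1 MHz.
1 MHz ≤ fs/2 = 9 MHz, appears at 1 MHz.
11.5 MHz > fs/2 = 9 MHz, folds to fs − 11.5 MHz = 6.5 MHz.
35 MHz mod fs = 17 MHz.
17 MHz > fs/2 = 9 MHz, folds to fs − 17 MHz = 1 MHz.
35 MHz and 55 MHz both map to 1 MHz.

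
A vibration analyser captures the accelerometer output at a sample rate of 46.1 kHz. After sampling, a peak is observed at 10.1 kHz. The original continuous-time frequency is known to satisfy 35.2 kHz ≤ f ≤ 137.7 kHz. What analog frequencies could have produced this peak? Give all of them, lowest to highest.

36 kHz, 56.2 kHz, 82.1 kHz, 102.3 kHz, 128.2 kHz

Frequencies that alias to 10.1 kHz are k·fs ± 10.1 kHz for integer k ≥ 0.
k=0: 10.1 kHz.
k=1: 36 kHz, 56.2 kHz.
k=2: 82.1 kHz, 102.3 kHz.
k=3: 128.2 kHz, 148.4 kHz.
k=4: 174.3 kHz, 194.5 kHz.
Within [35.2 kHz, 137.7 kHz]: 36 kHz, 56.2 kHz, 82.1 kHz, 102.3 kHz, 128.2 kHz.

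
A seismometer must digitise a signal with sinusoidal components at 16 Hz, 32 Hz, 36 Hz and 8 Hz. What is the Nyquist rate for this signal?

Highest-frequency component: 36 Hz.
Nyquist rate = 2 × 36 Hz = 72 Hz.

72 Hz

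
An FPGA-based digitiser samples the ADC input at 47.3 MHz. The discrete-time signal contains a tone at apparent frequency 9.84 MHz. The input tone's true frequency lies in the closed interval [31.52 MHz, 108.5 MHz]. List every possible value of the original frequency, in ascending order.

37.46 MHz, 57.14 MHz, 84.76 MHz, 104.44 MHz

Frequencies that alias to 9.84 MHz are k·fs ± 9.84 MHz for integer k ≥ 0.
k=0: 9.84 MHz.
k=1: 37.46 MHz, 57.14 MHz.
k=2: 84.76 MHz, 104.44 MHz.
k=3: 132.06 MHz, 151.74 MHz.
Within [31.52 MHz, 108.5 MHz]: 37.46 MHz, 57.14 MHz, 84.76 MHz, 104.44 MHz.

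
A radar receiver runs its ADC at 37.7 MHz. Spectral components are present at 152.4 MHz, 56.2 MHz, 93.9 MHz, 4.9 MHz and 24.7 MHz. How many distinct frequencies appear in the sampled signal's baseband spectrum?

fs/2 = 18.85 MHz.
152.4 MHz mod fs = 1.6 MHz.
1.6 MHz ≤ fs/2 = 18.85 MHz, appears at 1.6 MHz.
56.2 MHz mod fs = 18.5 MHz.
18.5 MHz ≤ fs/2 = 18.85 MHz, appears at 18.5 MHz.
93.9 MHz mod fs = 18.5 MHz.
18.5 MHz ≤ fs/2 = 18.85 MHz, appears at 18.5 MHz.
4.9 MHz ≤ fs/2 = 18.85 MHz, passes unchanged.
24.7 MHz > fs/2 = 18.85 MHz, folds to fs − 24.7 MHz = 13 MHz.
Distinct values: {1.6 MHz, 4.9 MHz, 13 MHz, 18.5 MHz} → 4.

4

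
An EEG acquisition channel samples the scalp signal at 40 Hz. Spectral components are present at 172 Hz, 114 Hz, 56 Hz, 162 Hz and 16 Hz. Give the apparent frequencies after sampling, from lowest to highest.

2 Hz, 6 Hz, 12 Hz, 16 Hz

fs/2 = 20 Hz.
172 Hz mod fs = 12 Hz.
12 Hz ≤ fs/2 = 20 Hz, appears at 12 Hz.
114 Hz mod fs = 34 Hz.
34 Hz > fs/2 = 20 Hz, folds to fs − 34 Hz = 6 Hz.
56 Hz mod fs = 16 Hz.
16 Hz ≤ fs/2 = 20 Hz, appears at 16 Hz.
162 Hz mod fs = 2 Hz.
2 Hz ≤ fs/2 = 20 Hz, appears at 2 Hz.
16 Hz ≤ fs/2 = 20 Hz, passes unchanged.
Distinct values: {2 Hz, 6 Hz, 12 Hz, 16 Hz}.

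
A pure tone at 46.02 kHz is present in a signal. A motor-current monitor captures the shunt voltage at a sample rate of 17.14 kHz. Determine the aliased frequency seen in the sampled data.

5.4 kHz

46.02 kHz mod fs = 11.74 kHz.
11.74 kHz > fs/2 = 8.57 kHz, folds to fs − 11.74 kHz = 5.4 kHz.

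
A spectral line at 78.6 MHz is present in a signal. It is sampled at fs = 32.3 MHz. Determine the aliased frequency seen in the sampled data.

78.6 MHz mod fs = 14 MHz.
14 MHz ≤ fs/2 = 16.15 MHz, appears at 14 MHz.

14 MHz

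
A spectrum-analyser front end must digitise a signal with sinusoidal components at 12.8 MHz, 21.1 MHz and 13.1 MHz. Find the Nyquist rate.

42.2 MHz

Highest-frequency component: 21.1 MHz.
Nyquist rate = 2 × 21.1 MHz = 42.2 MHz.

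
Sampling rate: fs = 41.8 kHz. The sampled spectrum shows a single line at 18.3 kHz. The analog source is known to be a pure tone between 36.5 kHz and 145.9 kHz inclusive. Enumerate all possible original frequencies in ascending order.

Frequencies that alias to 18.3 kHz are k·fs ± 18.3 kHz for integer k ≥ 0.
k=0: 18.3 kHz.
k=1: 23.5 kHz, 60.1 kHz.
k=2: 65.3 kHz, 101.9 kHz.
k=3: 107.1 kHz, 143.7 kHz.
k=4: 148.9 kHz, 185.5 kHz.
Within [36.5 kHz, 145.9 kHz]: 60.1 kHz, 65.3 kHz, 101.9 kHz, 107.1 kHz, 143.7 kHz.

60.1 kHz, 65.3 kHz, 101.9 kHz, 107.1 kHz, 143.7 kHz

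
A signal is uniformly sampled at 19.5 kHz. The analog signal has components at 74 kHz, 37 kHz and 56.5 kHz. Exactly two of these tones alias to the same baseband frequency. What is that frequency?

2 kHz

fs/2 = 9.75 kHz.
74 kHz mod fs = 15.5 kHz.
15.5 kHz > fs/2 = 9.75 kHz, folds to fs − 15.5 kHz = 4 kHz.
37 kHz mod fs = 17.5 kHz.
17.5 kHz > fs/2 = 9.75 kHz, folds to fs − 17.5 kHz = 2 kHz.
56.5 kHz mod fs = 17.5 kHz.
17.5 kHz > fs/2 = 9.75 kHz, folds to fs − 17.5 kHz = 2 kHz.
37 kHz and 56.5 kHz both map to 2 kHz.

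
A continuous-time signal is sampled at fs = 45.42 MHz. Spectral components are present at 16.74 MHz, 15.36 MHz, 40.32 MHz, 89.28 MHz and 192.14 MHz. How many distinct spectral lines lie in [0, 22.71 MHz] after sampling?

5

fs/2 = 22.71 MHz.
16.74 MHz ≤ fs/2 = 22.71 MHz, passes unchanged.
15.36 MHz ≤ fs/2 = 22.71 MHz, passes unchanged.
40.32 MHz > fs/2 = 22.71 MHz, folds to fs − 40.32 MHz = 5.1 MHz.
89.28 MHz mod fs = 43.86 MHz.
43.86 MHz > fs/2 = 22.71 MHz, folds to fs − 43.86 MHz = 1.56 MHz.
192.14 MHz mod fs = 10.46 MHz.
10.46 MHz ≤ fs/2 = 22.71 MHz, appears at 10.46 MHz.
Distinct values: {1.56 MHz, 5.1 MHz, 10.46 MHz, 15.36 MHz, 16.74 MHz} → 5.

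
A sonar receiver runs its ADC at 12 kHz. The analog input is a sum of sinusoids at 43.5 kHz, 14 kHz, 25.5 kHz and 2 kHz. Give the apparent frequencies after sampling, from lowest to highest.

fs/2 = 6 kHz.
43.5 kHz mod fs = 7.5 kHz.
7.5 kHz > fs/2 = 6 kHz, folds to fs − 7.5 kHz = 4.5 kHz.
14 kHz mod fs = 2 kHz.
2 kHz ≤ fs/2 = 6 kHz, appears at 2 kHz.
25.5 kHz mod fs = 1.5 kHz.
1.5 kHz ≤ fs/2 = 6 kHz, appears at 1.5 kHz.
2 kHz ≤ fs/2 = 6 kHz, passes unchanged.
Distinct values: {1.5 kHz, 2 kHz, 4.5 kHz}.

1.5 kHz, 2 kHz, 4.5 kHz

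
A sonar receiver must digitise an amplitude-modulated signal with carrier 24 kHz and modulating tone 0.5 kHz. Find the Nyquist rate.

49 kHz

AM sidebands sit at fc ± fm = 23.5 kHz and 24.5 kHz.
Highest-frequency component: 24.5 kHz.
Nyquist rate = 2 × 24.5 kHz = 49 kHz.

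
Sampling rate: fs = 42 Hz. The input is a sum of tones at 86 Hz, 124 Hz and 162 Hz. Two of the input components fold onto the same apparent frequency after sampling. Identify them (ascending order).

fs/2 = 21 Hz.
86 Hz mod fs = 2 Hz.
2 Hz ≤ fs/2 = 21 Hz, appears at 2 Hz.
124 Hz mod fs = 40 Hz.
40 Hz > fs/2 = 21 Hz, folds to fs − 40 Hz = 2 Hz.
162 Hz mod fs = 36 Hz.
36 Hz > fs/2 = 21 Hz, folds to fs − 36 Hz = 6 Hz.
86 Hz and 124 Hz both map to 2 Hz.

86 Hz, 124 Hz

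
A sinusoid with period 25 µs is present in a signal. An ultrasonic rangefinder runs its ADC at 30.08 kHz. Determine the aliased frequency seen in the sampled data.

T = 25 µs → f = 1/T = 40 kHz.
40 kHz mod fs = 9.92 kHz.
9.92 kHz ≤ fs/2 = 15.04 kHz, appears at 9.92 kHz.

9.92 kHz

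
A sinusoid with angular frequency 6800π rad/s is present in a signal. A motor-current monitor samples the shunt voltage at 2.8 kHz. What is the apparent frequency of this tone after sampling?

0.6 kHz

ω = 6800π rad/s → f = ω/(2π) = 3400 Hz = 3.4 kHz.
3.4 kHz mod fs = 0.6 kHz.
0.6 kHz ≤ fs/2 = 1.4 kHz, appears at 0.6 kHz.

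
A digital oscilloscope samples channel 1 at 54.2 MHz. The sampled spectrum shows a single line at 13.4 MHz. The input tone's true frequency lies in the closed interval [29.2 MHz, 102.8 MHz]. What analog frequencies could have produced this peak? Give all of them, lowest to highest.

40.8 MHz, 67.6 MHz, 95 MHz

Frequencies that alias to 13.4 MHz are k·fs ± 13.4 MHz for integer k ≥ 0.
k=0: 13.4 MHz.
k=1: 40.8 MHz, 67.6 MHz.
k=2: 95 MHz, 121.8 MHz.
k=3: 149.2 MHz, 176 MHz.
Within [29.2 MHz, 102.8 MHz]: 40.8 MHz, 67.6 MHz, 95 MHz.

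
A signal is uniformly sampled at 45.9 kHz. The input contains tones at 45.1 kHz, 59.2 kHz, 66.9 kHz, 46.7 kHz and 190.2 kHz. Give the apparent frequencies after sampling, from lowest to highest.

0.8 kHz, 6.6 kHz, 13.3 kHz, 21 kHz

fs/2 = 22.95 kHz.
45.1 kHz > fs/2 = 22.95 kHz, folds to fs − 45.1 kHz = 0.8 kHz.
59.2 kHz mod fs = 13.3 kHz.
13.3 kHz ≤ fs/2 = 22.95 kHz, appears at 13.3 kHz.
66.9 kHz mod fs = 21 kHz.
21 kHz ≤ fs/2 = 22.95 kHz, appears at 21 kHz.
46.7 kHz mod fs = 0.8 kHz.
0.8 kHz ≤ fs/2 = 22.95 kHz, appears at 0.8 kHz.
190.2 kHz mod fs = 6.6 kHz.
6.6 kHz ≤ fs/2 = 22.95 kHz, appears at 6.6 kHz.
Distinct values: {0.8 kHz, 6.6 kHz, 13.3 kHz, 21 kHz}.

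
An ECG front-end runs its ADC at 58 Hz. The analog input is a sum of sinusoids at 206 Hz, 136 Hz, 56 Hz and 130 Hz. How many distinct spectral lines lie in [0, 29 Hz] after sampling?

4

fs/2 = 29 Hz.
206 Hz mod fs = 32 Hz.
32 Hz > fs/2 = 29 Hz, folds to fs − 32 Hz = 26 Hz.
136 Hz mod fs = 20 Hz.
20 Hz ≤ fs/2 = 29 Hz, appears at 20 Hz.
56 Hz > fs/2 = 29 Hz, folds to fs − 56 Hz = 2 Hz.
130 Hz mod fs = 14 Hz.
14 Hz ≤ fs/2 = 29 Hz, appears at 14 Hz.
Distinct values: {2 Hz, 14 Hz, 20 Hz, 26 Hz} → 4.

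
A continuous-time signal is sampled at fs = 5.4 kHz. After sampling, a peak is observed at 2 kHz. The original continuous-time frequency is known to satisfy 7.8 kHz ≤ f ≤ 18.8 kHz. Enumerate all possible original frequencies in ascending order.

Frequencies that alias to 2 kHz are k·fs ± 2 kHz for integer k ≥ 0.
k=0: 2 kHz.
k=1: 3.4 kHz, 7.4 kHz.
k=2: 8.8 kHz, 12.8 kHz.
k=3: 14.2 kHz, 18.2 kHz.
k=4: 19.6 kHz, 23.6 kHz.
Within [7.8 kHz, 18.8 kHz]: 8.8 kHz, 12.8 kHz, 14.2 kHz, 18.2 kHz.

8.8 kHz, 12.8 kHz, 14.2 kHz, 18.2 kHz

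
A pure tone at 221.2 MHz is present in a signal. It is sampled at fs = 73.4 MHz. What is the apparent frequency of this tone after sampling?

1 MHz

221.2 MHz mod fs = 1 MHz.
1 MHz ≤ fs/2 = 36.7 MHz, appears at 1 MHz.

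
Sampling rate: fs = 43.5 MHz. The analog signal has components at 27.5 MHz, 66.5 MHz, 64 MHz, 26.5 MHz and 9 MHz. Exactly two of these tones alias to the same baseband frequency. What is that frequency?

fs/2 = 21.75 MHz.
27.5 MHz > fs/2 = 21.75 MHz, folds to fs − 27.5 MHz = 16 MHz.
66.5 MHz mod fs = 23 MHz.
23 MHz > fs/2 = 21.75 MHz, folds to fs − 23 MHz = 20.5 MHz.
64 MHz mod fs = 20.5 MHz.
20.5 MHz ≤ fs/2 = 21.75 MHz, appears at 20.5 MHz.
26.5 MHz > fs/2 = 21.75 MHz, folds to fs − 26.5 MHz = 17 MHz.
9 MHz ≤ fs/2 = 21.75 MHz, passes unchanged.
64 MHz and 66.5 MHz both map to 20.5 MHz.

20.5 MHz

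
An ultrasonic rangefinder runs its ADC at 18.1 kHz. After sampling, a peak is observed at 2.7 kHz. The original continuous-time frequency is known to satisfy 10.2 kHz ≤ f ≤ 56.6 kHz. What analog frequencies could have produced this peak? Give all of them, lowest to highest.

15.4 kHz, 20.8 kHz, 33.5 kHz, 38.9 kHz, 51.6 kHz

Frequencies that alias to 2.7 kHz are k·fs ± 2.7 kHz for integer k ≥ 0.
k=0: 2.7 kHz.
k=1: 15.4 kHz, 20.8 kHz.
k=2: 33.5 kHz, 38.9 kHz.
k=3: 51.6 kHz, 57 kHz.
k=4: 69.7 kHz, 75.1 kHz.
Within [10.2 kHz, 56.6 kHz]: 15.4 kHz, 20.8 kHz, 33.5 kHz, 38.9 kHz, 51.6 kHz.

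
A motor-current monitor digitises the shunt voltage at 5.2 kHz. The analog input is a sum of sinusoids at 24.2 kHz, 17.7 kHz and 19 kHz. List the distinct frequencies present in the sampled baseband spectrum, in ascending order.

fs/2 = 2.6 kHz.
24.2 kHz mod fs = 3.4 kHz.
3.4 kHz > fs/2 = 2.6 kHz, folds to fs − 3.4 kHz = 1.8 kHz.
17.7 kHz mod fs = 2.1 kHz.
2.1 kHz ≤ fs/2 = 2.6 kHz, appears at 2.1 kHz.
19 kHz mod fs = 3.4 kHz.
3.4 kHz > fs/2 = 2.6 kHz, folds to fs − 3.4 kHz = 1.8 kHz.
Distinct values: {1.8 kHz, 2.1 kHz}.

1.8 kHz, 2.1 kHz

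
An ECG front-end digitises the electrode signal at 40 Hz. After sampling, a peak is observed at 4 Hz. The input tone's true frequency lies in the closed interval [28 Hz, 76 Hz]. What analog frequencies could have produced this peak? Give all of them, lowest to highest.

Frequencies that alias to 4 Hz are k·fs ± 4 Hz for integer k ≥ 0.
k=0: 4 Hz.
k=1: 36 Hz, 44 Hz.
k=2: 76 Hz, 84 Hz.
k=3: 116 Hz, 124 Hz.
Within [28 Hz, 76 Hz]: 36 Hz, 44 Hz, 76 Hz.

36 Hz, 44 Hz, 76 Hz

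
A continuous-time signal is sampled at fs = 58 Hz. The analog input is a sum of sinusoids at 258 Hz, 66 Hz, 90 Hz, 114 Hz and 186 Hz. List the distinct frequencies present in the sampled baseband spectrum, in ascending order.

fs/2 = 29 Hz.
258 Hz mod fs = 26 Hz.
26 Hz ≤ fs/2 = 29 Hz, appears at 26 Hz.
66 Hz mod fs = 8 Hz.
8 Hz ≤ fs/2 = 29 Hz, appears at 8 Hz.
90 Hz mod fs = 32 Hz.
32 Hz > fs/2 = 29 Hz, folds to fs − 32 Hz = 26 Hz.
114 Hz mod fs = 56 Hz.
56 Hz > fs/2 = 29 Hz, folds to fs − 56 Hz = 2 Hz.
186 Hz mod fs = 12 Hz.
12 Hz ≤ fs/2 = 29 Hz, appears at 12 Hz.
Distinct values: {2 Hz, 8 Hz, 12 Hz, 26 Hz}.

2 Hz, 8 Hz, 12 Hz, 26 Hz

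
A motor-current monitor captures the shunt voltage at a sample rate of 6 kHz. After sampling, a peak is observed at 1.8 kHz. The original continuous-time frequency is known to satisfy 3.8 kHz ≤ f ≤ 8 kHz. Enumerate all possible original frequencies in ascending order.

4.2 kHz, 7.8 kHz

Frequencies that alias to 1.8 kHz are k·fs ± 1.8 kHz for integer k ≥ 0.
k=0: 1.8 kHz.
k=1: 4.2 kHz, 7.8 kHz.
k=2: 10.2 kHz, 13.8 kHz.
Within [3.8 kHz, 8 kHz]: 4.2 kHz, 7.8 kHz.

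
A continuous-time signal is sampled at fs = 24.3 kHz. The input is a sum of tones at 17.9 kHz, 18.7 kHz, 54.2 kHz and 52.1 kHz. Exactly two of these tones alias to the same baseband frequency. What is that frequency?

5.6 kHz

fs/2 = 12.15 kHz.
17.9 kHz > fs/2 = 12.15 kHz, folds to fs − 17.9 kHz = 6.4 kHz.
18.7 kHz > fs/2 = 12.15 kHz, folds to fs − 18.7 kHz = 5.6 kHz.
54.2 kHz mod fs = 5.6 kHz.
5.6 kHz ≤ fs/2 = 12.15 kHz, appears at 5.6 kHz.
52.1 kHz mod fs = 3.5 kHz.
3.5 kHz ≤ fs/2 = 12.15 kHz, appears at 3.5 kHz.
18.7 kHz and 54.2 kHz both map to 5.6 kHz.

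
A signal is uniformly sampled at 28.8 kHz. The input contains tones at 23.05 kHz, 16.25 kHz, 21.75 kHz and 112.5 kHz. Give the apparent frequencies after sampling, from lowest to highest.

fs/2 = 14.4 kHz.
23.05 kHz > fs/2 = 14.4 kHz, folds to fs − 23.05 kHz = 5.75 kHz.
16.25 kHz > fs/2 = 14.4 kHz, folds to fs − 16.25 kHz = 12.55 kHz.
21.75 kHz > fs/2 = 14.4 kHz, folds to fs − 21.75 kHz = 7.05 kHz.
112.5 kHz mod fs = 26.1 kHz.
26.1 kHz > fs/2 = 14.4 kHz, folds to fs − 26.1 kHz = 2.7 kHz.
Distinct values: {2.7 kHz, 5.75 kHz, 7.05 kHz, 12.55 kHz}.

2.7 kHz, 5.75 kHz, 7.05 kHz, 12.55 kHz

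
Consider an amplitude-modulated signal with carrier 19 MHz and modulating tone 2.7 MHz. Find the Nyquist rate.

43.4 MHz

AM sidebands sit at fc ± fm = 16.3 MHz and 21.7 MHz.
Highest-frequency component: 21.7 MHz.
Nyquist rate = 2 × 21.7 MHz = 43.4 MHz.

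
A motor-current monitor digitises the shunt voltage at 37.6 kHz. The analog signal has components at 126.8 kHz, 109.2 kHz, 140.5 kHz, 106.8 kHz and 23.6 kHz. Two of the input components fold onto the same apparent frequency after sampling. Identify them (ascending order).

fs/2 = 18.8 kHz.
126.8 kHz mod fs = 14 kHz.
14 kHz ≤ fs/2 = 18.8 kHz, appears at 14 kHz.
109.2 kHz mod fs = 34 kHz.
34 kHz > fs/2 = 18.8 kHz, folds to fs − 34 kHz = 3.6 kHz.
140.5 kHz mod fs = 27.7 kHz.
27.7 kHz > fs/2 = 18.8 kHz, folds to fs − 27.7 kHz = 9.9 kHz.
106.8 kHz mod fs = 31.6 kHz.
31.6 kHz > fs/2 = 18.8 kHz, folds to fs − 31.6 kHz = 6 kHz.
23.6 kHz > fs/2 = 18.8 kHz, folds to fs − 23.6 kHz = 14 kHz.
23.6 kHz and 126.8 kHz both map to 14 kHz.

23.6 kHz, 126.8 kHz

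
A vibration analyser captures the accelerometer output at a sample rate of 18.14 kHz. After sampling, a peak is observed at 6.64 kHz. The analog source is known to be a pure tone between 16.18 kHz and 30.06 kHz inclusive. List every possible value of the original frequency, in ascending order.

24.78 kHz, 29.64 kHz

Frequencies that alias to 6.64 kHz are k·fs ± 6.64 kHz for integer k ≥ 0.
k=0: 6.64 kHz.
k=1: 11.5 kHz, 24.78 kHz.
k=2: 29.64 kHz, 42.92 kHz.
k=3: 47.78 kHz, 61.06 kHz.
Within [16.18 kHz, 30.06 kHz]: 24.78 kHz, 29.64 kHz.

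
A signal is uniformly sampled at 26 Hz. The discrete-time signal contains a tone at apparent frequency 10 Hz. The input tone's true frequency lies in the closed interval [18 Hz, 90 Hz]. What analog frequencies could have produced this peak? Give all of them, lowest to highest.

36 Hz, 42 Hz, 62 Hz, 68 Hz, 88 Hz

Frequencies that alias to 10 Hz are k·fs ± 10 Hz for integer k ≥ 0.
k=0: 10 Hz.
k=1: 16 Hz, 36 Hz.
k=2: 42 Hz, 62 Hz.
k=3: 68 Hz, 88 Hz.
k=4: 94 Hz, 114 Hz.
Within [18 Hz, 90 Hz]: 36 Hz, 42 Hz, 62 Hz, 68 Hz, 88 Hz.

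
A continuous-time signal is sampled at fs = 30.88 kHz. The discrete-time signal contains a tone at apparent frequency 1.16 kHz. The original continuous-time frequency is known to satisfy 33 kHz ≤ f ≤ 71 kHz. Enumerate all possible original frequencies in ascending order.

Frequencies that alias to 1.16 kHz are k·fs ± 1.16 kHz for integer k ≥ 0.
k=0: 1.16 kHz.
k=1: 29.72 kHz, 32.04 kHz.
k=2: 60.6 kHz, 62.92 kHz.
k=3: 91.48 kHz, 93.8 kHz.
Within [33 kHz, 71 kHz]: 60.6 kHz, 62.92 kHz.

60.6 kHz, 62.92 kHz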